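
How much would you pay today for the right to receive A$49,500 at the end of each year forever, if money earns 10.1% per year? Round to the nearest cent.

A$490,099.01

PV = PMT / i = 49500 / 0.101 = 490,099.0099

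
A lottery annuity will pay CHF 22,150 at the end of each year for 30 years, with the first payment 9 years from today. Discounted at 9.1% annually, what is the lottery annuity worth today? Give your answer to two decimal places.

Value one period before first payment (t=8): 22150 × [1 − (1+0.091)^(−30)] / 0.091 = 22150 × 10.183232 = 225,558.5826
Discount back 8 years: 225,558.5826 × (1+0.091)^(−8) = 225,558.5826 × 0.498198 = 112,372.8388

CHF 112,372.84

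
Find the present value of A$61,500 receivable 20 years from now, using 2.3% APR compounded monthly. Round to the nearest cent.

A$38,841.04

With 12 periods per year: i = 0.00191667, n = 240.
Discount factor = (1+0.00191667)^(−240) = 0.631562; PV = 61,500 × 0.631562 = 38,841.0410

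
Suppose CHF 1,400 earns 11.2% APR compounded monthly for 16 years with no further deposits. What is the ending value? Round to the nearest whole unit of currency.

Periodic rate i = 0.112/12 = 0.00933333; n = 16 × 12 = 192 periods.
FV = PV·(1+i)^n = 1,400 × 5.951772 = 8,332.4809

CHF 8,332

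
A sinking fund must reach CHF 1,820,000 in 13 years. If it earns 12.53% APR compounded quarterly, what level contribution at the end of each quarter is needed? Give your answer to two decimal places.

CHF 14,351.81

i = 0.1253/4 = 0.031325 per quarter; n = 13·4 = 52.
PMT = 1.82e+06 / ( [(1+0.031325)^52 − 1] / 0.031325 ) = 1.82e+06 / 126.813293 = 14,351.8077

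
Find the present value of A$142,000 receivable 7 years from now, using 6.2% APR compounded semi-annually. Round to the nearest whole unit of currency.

A$92,612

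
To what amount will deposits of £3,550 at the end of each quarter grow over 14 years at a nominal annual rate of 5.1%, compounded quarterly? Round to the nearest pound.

£287,605

i = 0.051/4 = 0.01275 per quarter; n = 14·4 = 56.
FV = 3550 × [(1+0.01275)^56 − 1] / 0.01275 = 3550 × 81.015468 = 287,604.9128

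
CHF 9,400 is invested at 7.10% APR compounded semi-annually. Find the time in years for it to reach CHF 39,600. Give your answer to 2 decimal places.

Periodic rate i = 0.071/2 = 0.0355.
(1+i)^n = 39600/9400 = 4.21277, so n = ln 4.21277 / ln 1.0355 = 41.2253 half-years
= 41.2253/2 years

20.61 years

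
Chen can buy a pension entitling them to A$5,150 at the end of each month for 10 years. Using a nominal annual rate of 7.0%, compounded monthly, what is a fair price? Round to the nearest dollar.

A$443,551

With 12 periods per year: i = 0.00583333, n = 120.
PV = PMT · [1 − (1+i)^(−n)] / i = 5150 · 86.126354 = 443,550.7238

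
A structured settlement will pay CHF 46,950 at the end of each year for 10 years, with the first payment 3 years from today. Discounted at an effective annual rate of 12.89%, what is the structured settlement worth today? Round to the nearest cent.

Value one period before first payment (t=2): 46950 × [1 − (1+0.1289)^(−10)] / 0.1289 = 46950 × 5.450183 = 255,886.0829
Discount back 2 years: 255,886.0829 × (1+0.1289)^(−2) = 255,886.0829 × 0.784674 = 200,787.0598

CHF 200,787.06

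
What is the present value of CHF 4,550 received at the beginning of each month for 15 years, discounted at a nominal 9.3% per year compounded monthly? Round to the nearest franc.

CHF 444,226

i = 0.093/12 = 0.00775 per month; n = 15·12 = 180.
PV = PMT · [1 − (1+i)^(−n)] / i × (1+i) = 4550 · 97.632193 = 444,226.4804
Payments are at the start of each period, so multiply by (1+i).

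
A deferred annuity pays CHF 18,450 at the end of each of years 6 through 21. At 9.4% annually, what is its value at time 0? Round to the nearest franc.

CHF 95,500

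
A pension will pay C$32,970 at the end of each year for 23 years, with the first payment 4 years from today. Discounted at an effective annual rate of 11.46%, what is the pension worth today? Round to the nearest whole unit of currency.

C$190,634

Value one period before first payment (t=3): 32970 × [1 − (1+0.1146)^(−23)] / 0.1146 = 32970 × 8.006426 = 263,971.8695
PV₀ = 263,971.8695 / (1+0.1146)^3 = 263,971.8695 / 1.384705 = 190,634.0752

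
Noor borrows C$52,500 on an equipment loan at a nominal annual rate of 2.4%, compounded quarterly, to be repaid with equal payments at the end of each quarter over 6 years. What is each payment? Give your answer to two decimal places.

C$2,355.32

Periodic rate i = 0.024/4 = 0.006; n = 6 × 4 = 24 periods.
Annuity-PV factor = 22.289933; PMT = 52500 / 22.289933 = 2,355.3234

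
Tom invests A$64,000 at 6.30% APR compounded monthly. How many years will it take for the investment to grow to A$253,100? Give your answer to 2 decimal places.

Periodic rate i = 0.063/12 = 0.00525.
(1+i)^n = 253100/64000 = 3.95469, so n = ln 3.95469 / ln 1.00525 = 262.5729 months
= 262.5729/12 years

21.88 years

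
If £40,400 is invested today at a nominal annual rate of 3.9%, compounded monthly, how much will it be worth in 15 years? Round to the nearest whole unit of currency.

£72,449

i = 0.039/12 = 0.00325 per month; n = 15·12 = 180.
FV = 40,400 × (1 + 0.00325)^180 = 72,448.8804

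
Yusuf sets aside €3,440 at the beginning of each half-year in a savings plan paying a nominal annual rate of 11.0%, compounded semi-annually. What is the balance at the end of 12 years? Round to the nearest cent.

Periodic rate i = 0.11/2 = 0.055; n = 12 × 2 = 24 periods.
FV = PMT · [(1+i)^n − 1] / i × (1+i) = 3440 · 50.152588 = 172,524.9033
Payments are at the start of each period, so multiply by (1+i).

€172,524.90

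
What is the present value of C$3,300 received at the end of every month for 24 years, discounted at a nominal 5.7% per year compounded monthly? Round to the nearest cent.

C$517,272.11

i = 0.057/12 = 0.00475 per month; n = 24·12 = 288.
PV = 3300 × [1 − (1+0.00475)^(−288)] / 0.00475 = 3300 × 156.749125 = 517,272.1134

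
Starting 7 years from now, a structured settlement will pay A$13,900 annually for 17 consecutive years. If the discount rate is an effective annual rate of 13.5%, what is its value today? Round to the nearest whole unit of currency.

A$42,567

PV at t=6 (ordinary 17-year annuity): 13900 × a(17|0.135) = 13900 × 6.546936 = 91,002.4065
Discount back 6 years: 91,002.4065 × (1+0.135)^(−6) = 91,002.4065 × 0.467762 = 42,567.4572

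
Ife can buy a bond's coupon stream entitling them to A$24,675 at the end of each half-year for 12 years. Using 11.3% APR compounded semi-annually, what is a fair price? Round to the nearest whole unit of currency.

A$319,953

i = 0.113/2 = 0.0565 per half-year; n = 12·2 = 24.
PV = 24675 × [1 − (1+0.0565)^(−24)] / 0.0565 = 24675 × 12.966692 = 319,953.1363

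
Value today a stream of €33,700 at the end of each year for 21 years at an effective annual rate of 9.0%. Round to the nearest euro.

PV = 33700 × [1 − (1+0.09)^(−21)] / 0.09 = 33700 × 9.292244 = 313,148.6138

€313,149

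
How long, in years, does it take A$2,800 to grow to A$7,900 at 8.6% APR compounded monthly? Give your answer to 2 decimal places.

12.10 years

Periodic rate i = 0.086/12 = 0.00716667.
n = ln(7900/2800) / ln(1+0.00716667) = ln(2.82143) / 0.007141 = 145.2496 months
= 145.2496/12 years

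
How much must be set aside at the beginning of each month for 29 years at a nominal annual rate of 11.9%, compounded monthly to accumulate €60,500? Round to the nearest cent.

€19.80

With 12 periods per year: i = 0.00991667, n = 348.
FV-annuity factor × (1+i) = 3055.253893; PMT = 60500 / 3055.253893 = 19.8020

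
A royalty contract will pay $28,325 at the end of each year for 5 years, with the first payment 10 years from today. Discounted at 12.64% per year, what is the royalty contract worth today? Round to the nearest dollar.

Value one period before first payment (t=9): 28325 × [1 − (1+0.1264)^(−5)] / 0.1264 = 28325 × 3.548347 = 100,506.9332
PV₀ = 100,506.9332 / (1+0.1264)^9 = 100,506.9332 / 2.918998 = 34,431.9996

$34,432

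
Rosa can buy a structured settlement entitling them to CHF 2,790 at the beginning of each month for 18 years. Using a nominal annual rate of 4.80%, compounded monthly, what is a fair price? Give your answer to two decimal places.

i = 0.048/12 = 0.004 per month; n = 18·12 = 216.
PV = 2790 × [1 − (1+0.004)^(−216)] / 0.004 × (1+i) = 2790 × 145.027848 = 404,627.6952
Payments are at the start of each period, so multiply by (1+i).

CHF 404,627.70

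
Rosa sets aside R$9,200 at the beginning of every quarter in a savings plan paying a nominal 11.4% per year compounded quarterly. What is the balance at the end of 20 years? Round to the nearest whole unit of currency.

With 4 periods per year: i = 0.0285, n = 80.
Accumulation factor s(80|0.0285) × (1+i) = 305.658028; FV = 9200 × 305.658028 = 2,812,053.8546
(Beginning-of-period payments → annuity-due factor ×(1+i).)

R$2,812,054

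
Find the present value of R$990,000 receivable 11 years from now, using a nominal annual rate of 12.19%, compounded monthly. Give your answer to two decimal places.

With 12 periods per year: i = 0.0101583, n = 132.
PV = FV·(1+i)^(−n) = 990,000 × 0.263386 = 260,752.0154

R$260,752.02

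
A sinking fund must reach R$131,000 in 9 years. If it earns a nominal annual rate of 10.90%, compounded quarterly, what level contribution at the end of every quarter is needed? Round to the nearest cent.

i = 0.109/4 = 0.02725 per quarter; n = 9·4 = 36.
FV-annuity factor = 59.902255; PMT = 131000 / 59.902255 = 2,186.8960

R$2,186.90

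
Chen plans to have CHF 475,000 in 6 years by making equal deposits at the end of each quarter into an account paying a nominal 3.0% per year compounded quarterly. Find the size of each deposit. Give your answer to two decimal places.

CHF 18,137.75

With 4 periods per year: i = 0.0075, n = 24.
PMT = 475000 / ( [(1+0.0075)^24 − 1] / 0.0075 ) = 475000 / 26.188471 = 18,137.7526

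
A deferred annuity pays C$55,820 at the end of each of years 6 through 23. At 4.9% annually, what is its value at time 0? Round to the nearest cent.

C$517,739.51

PV at t=5 (ordinary 18-year annuity): 55820 × a(18|0.049) = 55820 × 11.781455 = 657,640.7948
Discount back 5 years: 657,640.7948 × (1+0.049)^(−5) = 657,640.7948 × 0.787268 = 517,739.5055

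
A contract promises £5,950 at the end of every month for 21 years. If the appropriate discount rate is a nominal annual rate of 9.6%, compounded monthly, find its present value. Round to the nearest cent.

i = 0.096/12 = 0.008 per month; n = 21·12 = 252.
Annuity factor a(252|0.008) = 108.217528; PV = 5950 × 108.217528 = 643,894.2939

£643,894.29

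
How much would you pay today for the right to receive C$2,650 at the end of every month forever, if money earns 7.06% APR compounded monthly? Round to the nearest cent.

C$450,424.93

Periodic rate i = 0.0706/12 = 0.00588333.
PV = C/r = 2650/0.00588333 = 450,424.9292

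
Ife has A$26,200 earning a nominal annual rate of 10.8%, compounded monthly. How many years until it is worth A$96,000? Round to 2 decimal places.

Periodic rate i = 0.108/12 = 0.009.
(1+i)^n = 96000/26200 = 3.66412, so n = ln 3.66412 / ln 1.009 = 144.9360 months
= 144.9360/12 years

12.08 years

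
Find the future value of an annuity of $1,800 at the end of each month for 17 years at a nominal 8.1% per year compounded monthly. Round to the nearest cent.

$785,253.89

Periodic rate i = 0.081/12 = 0.00675; n = 17 × 12 = 204 periods.
FV = 1800 × [(1+0.00675)^204 − 1] / 0.00675 = 1800 × 436.252160 = 785,253.8878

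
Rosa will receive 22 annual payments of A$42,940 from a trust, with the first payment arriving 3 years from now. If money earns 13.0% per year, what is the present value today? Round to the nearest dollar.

A$241,099

PV at t=2 (ordinary 22-year annuity): 42940 × a(22|0.13) = 42940 × 7.169513 = 307,858.9026
Discount back 2 years: 307,858.9026 × (1+0.13)^(−2) = 307,858.9026 × 0.783147 = 241,098.6785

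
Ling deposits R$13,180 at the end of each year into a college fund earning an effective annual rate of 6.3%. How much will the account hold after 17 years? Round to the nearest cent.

FV = 13180 × [(1+0.063)^17 − 1] / 0.063 = 13180 × 28.973112 = 381,865.6114

R$381,865.61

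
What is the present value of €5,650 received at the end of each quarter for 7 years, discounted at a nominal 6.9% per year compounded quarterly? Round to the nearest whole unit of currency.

With 4 periods per year: i = 0.01725, n = 28.
Annuity factor a(28|0.01725) = 22.059366; PV = 5650 × 22.059366 = 124,635.4177

€124,635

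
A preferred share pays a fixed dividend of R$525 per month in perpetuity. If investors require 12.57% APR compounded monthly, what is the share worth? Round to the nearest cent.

R$50,119.33

Periodic rate i = 0.1257/12 = 0.010475.
PV = C/r = 525/0.010475 = 50,119.3317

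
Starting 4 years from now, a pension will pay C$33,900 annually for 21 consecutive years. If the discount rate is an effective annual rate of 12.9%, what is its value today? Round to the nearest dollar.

C$168,324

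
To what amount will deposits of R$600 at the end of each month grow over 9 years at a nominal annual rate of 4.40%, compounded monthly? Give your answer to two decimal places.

R$79,329.86

Periodic rate i = 0.044/12 = 0.00366667; n = 9 × 12 = 108 periods.
FV = PMT · [(1+i)^n − 1] / i = 600 · 132.216435 = 79,329.8611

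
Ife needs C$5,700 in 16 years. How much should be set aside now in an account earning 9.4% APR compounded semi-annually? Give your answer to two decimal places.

C$1,310.93

With 2 periods per year: i = 0.047, n = 32.
PV = 5,700 / (1 + 0.047)^32 = 5,700 / 4.348043 = 1,310.9346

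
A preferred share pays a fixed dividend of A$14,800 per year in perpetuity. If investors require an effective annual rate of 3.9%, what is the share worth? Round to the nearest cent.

A$379,487.18

PV = PMT / i = 14800 / 0.039 = 379,487.1795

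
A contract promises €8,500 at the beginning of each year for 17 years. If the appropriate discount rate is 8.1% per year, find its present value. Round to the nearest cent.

PV = 8500 × [1 − (1+0.081)^(−17)] / 0.081 × (1+i) = 8500 × 9.795062 = 83,258.0236
Payments are at the start of each period, so multiply by (1+i).

€83,258.02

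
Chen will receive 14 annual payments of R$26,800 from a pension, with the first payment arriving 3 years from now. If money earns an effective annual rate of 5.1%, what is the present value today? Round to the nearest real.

Value one period before first payment (t=2): 26800 × [1 − (1+0.051)^(−14)] / 0.051 = 26800 × 9.835655 = 263,595.5661
Discount back 2 years: 263,595.5661 × (1+0.051)^(−2) = 263,595.5661 × 0.905304 = 238,634.1911

R$238,634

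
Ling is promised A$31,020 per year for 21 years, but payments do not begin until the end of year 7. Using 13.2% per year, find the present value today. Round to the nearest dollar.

A$103,419

PV at t=6 (ordinary 21-year annuity): 31020 × a(21|0.132) = 31020 × 7.015160 = 217,610.2676
PV₀ = 217,610.2676 / (1+0.132)^6 = 217,610.2676 / 2.104159 = 103,419.1162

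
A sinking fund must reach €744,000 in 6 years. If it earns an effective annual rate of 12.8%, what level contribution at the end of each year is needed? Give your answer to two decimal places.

PMT = 744000 / ( [(1+0.128)^6 − 1] / 0.128 ) = 744000 / 8.280782 = 89,846.5842

€89,846.58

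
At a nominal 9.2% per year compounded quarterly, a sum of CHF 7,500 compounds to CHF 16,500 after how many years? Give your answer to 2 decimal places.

Periodic rate i = 0.092/4 = 0.023.
(1+i)^n = 16500/7500 = 2.20000, so n = ln 2.20000 / ln 1.023 = 34.6735 quarters
= 34.6735/4 years

8.67 years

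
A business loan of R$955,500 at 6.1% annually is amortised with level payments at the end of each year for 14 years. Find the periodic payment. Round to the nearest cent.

Annuity-PV factor = 9.237699; PMT = 955500 / 9.237699 = 103,434.8522

R$103,434.85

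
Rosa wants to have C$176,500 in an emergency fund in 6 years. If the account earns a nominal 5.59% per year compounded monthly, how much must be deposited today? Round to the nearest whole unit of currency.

Periodic rate i = 0.0559/12 = 0.00465833; n = 6 × 12 = 72 periods.
Discount factor = (1+0.00465833)^(−72) = 0.715609; PV = 176,500 × 0.715609 = 126,305.0056

C$126,305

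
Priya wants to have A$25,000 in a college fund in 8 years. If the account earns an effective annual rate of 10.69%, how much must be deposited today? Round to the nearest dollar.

Discount factor = (1+0.1069)^(−8) = 0.443744; PV = 25,000 × 0.443744 = 11,093.6104

A$11,094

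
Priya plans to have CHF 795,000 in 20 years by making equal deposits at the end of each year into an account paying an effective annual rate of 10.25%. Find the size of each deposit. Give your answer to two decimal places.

PMT = 795000 / ( [(1+0.1025)^20 − 1] / 0.1025 ) = 795000 / 58.926719 = 13,491.3332

CHF 13,491.33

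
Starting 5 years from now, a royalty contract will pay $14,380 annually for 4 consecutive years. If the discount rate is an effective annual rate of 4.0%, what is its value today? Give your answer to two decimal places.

Value one period before first payment (t=4): 14380 × [1 − (1+0.04)^(−4)] / 0.04 = 14380 × 3.629895 = 52,197.8933
Discount back 4 years: 52,197.8933 × (1+0.04)^(−4) = 52,197.8933 × 0.854804 = 44,618.9780

$44,618.98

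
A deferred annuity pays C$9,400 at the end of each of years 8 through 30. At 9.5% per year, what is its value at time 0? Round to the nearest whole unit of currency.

PV at t=7 (ordinary 23-year annuity): 9400 × a(23|0.095) = 9400 × 9.220892 = 86,676.3811
Discount back 7 years: 86,676.3811 × (1+0.095)^(−7) = 86,676.3811 × 0.529787 = 45,920.0060

C$45,920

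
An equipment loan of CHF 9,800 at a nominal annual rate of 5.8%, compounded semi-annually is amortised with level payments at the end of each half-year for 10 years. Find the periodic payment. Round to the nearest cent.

Periodic rate i = 0.058/2 = 0.029; n = 10 × 2 = 20 periods.
PMT = 9800 / ( [1 − (1+0.029)^(−20)] / 0.029 ) = 9800 / 15.015961 = 652.6389

CHF 652.64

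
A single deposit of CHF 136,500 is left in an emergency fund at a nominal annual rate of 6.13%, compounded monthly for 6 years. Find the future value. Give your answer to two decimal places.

Periodic rate i = 0.0613/12 = 0.00510833; n = 6 × 12 = 72 periods.
136,500 × (1+0.00510833)^72 = 136,500 × 1.443201 = 196,996.9762

CHF 196,996.98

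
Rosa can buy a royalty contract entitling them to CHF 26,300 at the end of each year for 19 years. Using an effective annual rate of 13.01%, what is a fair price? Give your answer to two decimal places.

PV = PMT · [1 − (1+i)^(−n)] / i = 26300 · 6.933903 = 182,361.6422

CHF 182,361.64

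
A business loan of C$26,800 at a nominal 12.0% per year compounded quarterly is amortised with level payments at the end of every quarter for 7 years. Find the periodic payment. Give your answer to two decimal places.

C$1,428.26

Periodic rate i = 0.12/4 = 0.03; n = 7 × 4 = 28 periods.
PMT = 26800 / ( [1 − (1+0.03)^(−28)] / 0.03 ) = 26800 / 18.764108 = 1,428.2587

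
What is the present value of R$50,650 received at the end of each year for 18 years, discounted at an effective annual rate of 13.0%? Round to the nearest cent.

PV = PMT · [1 − (1+i)^(−n)] / i = 50650 · 6.839905 = 346,441.2029

R$346,441.20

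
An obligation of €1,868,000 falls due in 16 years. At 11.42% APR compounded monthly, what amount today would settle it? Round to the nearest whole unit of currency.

€303,100

Periodic rate i = 0.1142/12 = 0.00951667; n = 16 × 12 = 192 periods.
PV = FV·(1+i)^(−n) = 1,868,000 × 0.162259 = 303,100.1488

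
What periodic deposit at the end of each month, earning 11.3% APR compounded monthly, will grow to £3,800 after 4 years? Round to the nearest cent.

i = 0.113/12 = 0.00941667 per month; n = 4·12 = 48.
FV-annuity factor = 60.332601; PMT = 3800 / 60.332601 = 62.9842

£62.98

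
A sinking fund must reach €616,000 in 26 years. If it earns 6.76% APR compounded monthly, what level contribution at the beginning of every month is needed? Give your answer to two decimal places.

€723.42

i = 0.0676/12 = 0.00563333 per month; n = 26·12 = 312.
PMT = 616000 / ( [(1+0.00563333)^312 − 1] / 0.00563333 × (1+i) ) = 616000 / 851.511298 = 723.4196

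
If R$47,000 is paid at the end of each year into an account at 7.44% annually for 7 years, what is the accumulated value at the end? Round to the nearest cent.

R$412,246.93

FV = PMT · [(1+i)^n − 1] / i = 47000 · 8.771211 = 412,246.9287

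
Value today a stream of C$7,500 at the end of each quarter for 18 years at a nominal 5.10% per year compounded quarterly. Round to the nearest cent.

C$351,975.98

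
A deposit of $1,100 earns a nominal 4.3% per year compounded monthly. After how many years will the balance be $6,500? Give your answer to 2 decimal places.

41.39 years

Periodic rate i = 0.043/12 = 0.00358333.
(1+i)^n = 6500/1100 = 5.90909, so n = ln 5.90909 / ln 1.00358 = 496.6529 months
= 496.6529/12 years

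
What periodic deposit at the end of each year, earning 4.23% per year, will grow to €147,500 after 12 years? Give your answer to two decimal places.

FV-annuity factor = 15.225574; PMT = 147500 / 15.225574 = 9,687.6477

€9,687.65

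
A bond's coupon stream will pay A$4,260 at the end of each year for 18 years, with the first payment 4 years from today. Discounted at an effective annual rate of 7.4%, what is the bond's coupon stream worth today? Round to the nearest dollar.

Value one period before first payment (t=3): 4260 × [1 − (1+0.074)^(−18)] / 0.074 = 4260 × 9.775067 = 41,641.7838
PV₀ = 41,641.7838 / (1+0.074)^3 = 41,641.7838 / 1.238833 = 33,613.7125

A$33,614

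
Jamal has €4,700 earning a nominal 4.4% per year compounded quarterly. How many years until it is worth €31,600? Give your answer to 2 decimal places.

Periodic rate i = 0.044/4 = 0.011.
(1+i)^n = 31600/4700 = 6.72340, so n = ln 6.72340 / ln 1.011 = 174.1869 quarters
= 174.1869/4 years

43.55 years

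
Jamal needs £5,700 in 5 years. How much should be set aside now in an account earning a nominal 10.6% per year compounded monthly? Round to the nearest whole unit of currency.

£3,363

i = 0.106/12 = 0.00883333 per month; n = 5·12 = 60.
PV = 5,700 / (1 + 0.00883333)^60 = 5,700 / 1.694983 = 3,362.8651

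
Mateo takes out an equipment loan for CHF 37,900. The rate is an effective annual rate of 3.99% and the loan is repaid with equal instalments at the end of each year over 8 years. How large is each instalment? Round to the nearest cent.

CHF 5,626.88

Annuity-PV factor = 6.735526; PMT = 37900 / 6.735526 = 5,626.8806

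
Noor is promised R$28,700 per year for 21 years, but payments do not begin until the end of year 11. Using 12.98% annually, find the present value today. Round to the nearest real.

PV at t=10 (ordinary 21-year annuity): 28700 × a(21|0.1298) = 28700 × 7.110289 = 204,065.2931
PV₀ = 204,065.2931 / (1+0.1298)^10 = 204,065.2931 / 3.388564 = 60,221.7599

R$60,222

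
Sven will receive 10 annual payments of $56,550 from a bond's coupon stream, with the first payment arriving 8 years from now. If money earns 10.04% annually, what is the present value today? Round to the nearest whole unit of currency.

Value one period before first payment (t=7): 56550 × [1 − (1+0.1004)^(−10)] / 0.1004 = 56550 × 6.134023 = 346,878.9877
Discount back 7 years: 346,878.9877 × (1+0.1004)^(−7) = 346,878.9877 × 0.511854 = 177,551.3264

$177,551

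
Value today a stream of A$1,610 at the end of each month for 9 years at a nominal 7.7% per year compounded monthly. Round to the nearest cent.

Periodic rate i = 0.077/12 = 0.00641667; n = 9 × 12 = 108 periods.
Annuity factor a(108|0.00641667) = 77.737880; PV = 1610 × 77.737880 = 125,157.9860

A$125,157.99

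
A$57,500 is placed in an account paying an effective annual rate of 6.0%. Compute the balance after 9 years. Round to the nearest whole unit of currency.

57,500 × (1+0.06)^9 = 57,500 × 1.689479 = 97,145.0401

A$97,145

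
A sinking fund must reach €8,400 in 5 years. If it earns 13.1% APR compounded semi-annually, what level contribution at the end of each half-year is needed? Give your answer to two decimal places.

€621.01

With 2 periods per year: i = 0.0655, n = 10.
PMT = 8400 / ( [(1+0.0655)^10 − 1] / 0.0655 ) = 8400 / 13.526244 = 621.0150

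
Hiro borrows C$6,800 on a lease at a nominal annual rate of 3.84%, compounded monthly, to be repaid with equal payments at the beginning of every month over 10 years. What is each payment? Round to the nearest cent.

i = 0.0384/12 = 0.0032 per month; n = 10·12 = 120.
Annuity-PV factor × (1+i) = 99.834341; PMT = 6800 / 99.834341 = 68.1128

C$68.11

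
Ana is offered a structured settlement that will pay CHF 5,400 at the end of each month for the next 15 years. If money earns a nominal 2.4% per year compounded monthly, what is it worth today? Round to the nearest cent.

Periodic rate i = 0.024/12 = 0.002; n = 15 × 12 = 180 periods.
Annuity factor a(180|0.002) = 151.036400; PV = 5400 × 151.036400 = 815,596.5593

CHF 815,596.56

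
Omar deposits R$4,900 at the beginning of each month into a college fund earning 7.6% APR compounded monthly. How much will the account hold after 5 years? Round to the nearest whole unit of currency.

With 12 periods per year: i = 0.00633333, n = 60.
FV = 4900 × [(1+0.00633333)^60 − 1] / 0.00633333 × (1+i) = 4900 × 73.176336 = 358,564.0472
(annuity-due: payments at period start, so ×(1+i).)

R$358,564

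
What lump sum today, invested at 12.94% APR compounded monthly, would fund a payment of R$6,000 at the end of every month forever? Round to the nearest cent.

R$556,414.22

Periodic rate i = 0.1294/12 = 0.0107833.
PV = C/r = 6000/0.0107833 = 556,414.2195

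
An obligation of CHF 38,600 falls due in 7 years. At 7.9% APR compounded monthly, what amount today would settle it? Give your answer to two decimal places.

With 12 periods per year: i = 0.00658333, n = 84.
PV = 38,600 / (1 + 0.00658333)^84 = 38,600 / 1.735313 = 22,243.8289

CHF 22,243.83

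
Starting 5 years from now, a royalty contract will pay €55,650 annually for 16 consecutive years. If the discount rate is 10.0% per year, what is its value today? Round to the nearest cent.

Value one period before first payment (t=4): 55650 × [1 − (1+0.1)^(−16)] / 0.1 = 55650 × 7.823709 = 435,389.3859
PV₀ = 435,389.3859 / (1+0.1)^4 = 435,389.3859 / 1.464100 = 297,376.8089

€297,376.81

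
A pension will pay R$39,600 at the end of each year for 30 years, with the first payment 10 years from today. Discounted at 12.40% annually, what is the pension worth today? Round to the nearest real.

R$108,181

PV at t=9 (ordinary 30-year annuity): 39600 × a(30|0.124) = 39600 × 7.822642 = 309,776.6329
PV₀ = 309,776.6329 / (1+0.124)^9 = 309,776.6329 / 2.863497 = 108,181.2148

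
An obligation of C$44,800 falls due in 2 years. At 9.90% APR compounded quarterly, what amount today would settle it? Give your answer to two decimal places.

C$36,841.27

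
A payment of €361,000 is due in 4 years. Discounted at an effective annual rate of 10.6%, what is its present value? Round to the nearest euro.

€241,261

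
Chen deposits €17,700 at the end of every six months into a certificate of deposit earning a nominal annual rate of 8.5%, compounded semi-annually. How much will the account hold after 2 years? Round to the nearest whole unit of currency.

Periodic rate i = 0.085/2 = 0.0425; n = 2 × 2 = 4 periods.
Accumulation factor s(4|0.0425) = 4.262302; FV = 17700 × 4.262302 = 75,442.7413

€75,443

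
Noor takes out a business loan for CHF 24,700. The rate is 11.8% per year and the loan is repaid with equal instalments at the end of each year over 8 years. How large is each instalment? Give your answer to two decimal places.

Annuity-PV factor = 5.002546; PMT = 24700 / 5.002546 = 4,937.4863

CHF 4,937.49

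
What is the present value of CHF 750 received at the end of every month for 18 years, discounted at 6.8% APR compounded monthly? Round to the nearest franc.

CHF 93,300

Periodic rate i = 0.068/12 = 0.00566667; n = 18 × 12 = 216 periods.
PV = 750 × [1 − (1+0.00566667)^(−216)] / 0.00566667 = 750 × 124.399536 = 93,299.6519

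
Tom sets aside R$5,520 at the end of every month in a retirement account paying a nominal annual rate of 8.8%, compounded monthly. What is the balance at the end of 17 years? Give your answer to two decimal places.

Periodic rate i = 0.088/12 = 0.00733333; n = 17 × 12 = 204 periods.
Accumulation factor s(204|0.00733333) = 469.022473; FV = 5520 × 469.022473 = 2,589,004.0501

R$2,589,004.05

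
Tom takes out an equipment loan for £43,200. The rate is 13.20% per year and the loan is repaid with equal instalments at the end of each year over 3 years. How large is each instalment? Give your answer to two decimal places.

Annuity-PV factor = 2.353157; PMT = 43200 / 2.353157 = 18,358.3138

£18,358.31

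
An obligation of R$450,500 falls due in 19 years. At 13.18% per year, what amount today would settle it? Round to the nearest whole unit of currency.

Discount factor = (1+0.1318)^(−19) = 0.095143; PV = 450,500 × 0.095143 = 42,861.8284

R$42,862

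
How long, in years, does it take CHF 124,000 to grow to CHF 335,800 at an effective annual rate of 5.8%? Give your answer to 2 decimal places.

n = ln(335800/124000) / ln(1+0.058) = ln(2.70806) / 0.056380 = 17.6699 years

17.67 years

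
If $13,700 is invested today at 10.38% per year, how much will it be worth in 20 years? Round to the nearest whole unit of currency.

$98,748

FV = 13,700 × (1 + 0.1038)^20 = 98,748.0121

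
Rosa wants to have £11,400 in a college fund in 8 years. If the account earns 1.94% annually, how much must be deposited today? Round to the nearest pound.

Discount factor = (1+0.0194)^(−8) = 0.857517; PV = 11,400 × 0.857517 = 9,775.6989

£9,776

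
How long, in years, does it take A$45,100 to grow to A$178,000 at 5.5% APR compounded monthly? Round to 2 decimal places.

Periodic rate i = 0.055/12 = 0.00458333.
(1+i)^n = 178000/45100 = 3.94678, so n = ln 3.94678 / ln 1.00458 = 300.2280 months
= 300.2280/12 years

25.02 years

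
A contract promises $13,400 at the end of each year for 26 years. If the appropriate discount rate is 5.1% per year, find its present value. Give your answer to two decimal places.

$190,656.93

PV = PMT · [1 − (1+i)^(−n)] / i = 13400 · 14.228129 = 190,656.9273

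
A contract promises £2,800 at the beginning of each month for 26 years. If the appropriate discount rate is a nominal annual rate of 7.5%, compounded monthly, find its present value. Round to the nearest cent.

£386,272.45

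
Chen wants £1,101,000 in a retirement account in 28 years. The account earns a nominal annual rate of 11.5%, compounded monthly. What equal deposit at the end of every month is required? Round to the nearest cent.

Periodic rate i = 0.115/12 = 0.00958333; n = 28 × 12 = 336 periods.
PMT = 1.101e+06 / ( [(1+0.00958333)^336 − 1] / 0.00958333 ) = 1.101e+06 / 2467.547806 = 446.1920

£446.19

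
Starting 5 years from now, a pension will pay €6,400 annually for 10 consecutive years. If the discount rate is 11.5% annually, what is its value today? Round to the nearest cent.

PV at t=4 (ordinary 10-year annuity): 6400 × a(10|0.115) = 6400 × 5.767771 = 36,913.7327
PV₀ = 36,913.7327 / (1+0.115)^4 = 36,913.7327 / 1.545608 = 23,882.9788

€23,882.98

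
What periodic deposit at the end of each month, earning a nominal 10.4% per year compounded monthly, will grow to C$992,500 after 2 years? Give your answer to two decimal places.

Periodic rate i = 0.104/12 = 0.00866667; n = 2 × 12 = 24 periods.
PMT = 992500 / ( [(1+0.00866667)^24 − 1] / 0.00866667 ) = 992500 / 26.551189 = 37,380.6242

C$37,380.62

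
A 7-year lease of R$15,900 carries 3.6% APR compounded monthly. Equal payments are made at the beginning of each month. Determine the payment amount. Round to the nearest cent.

R$213.78

Periodic rate i = 0.036/12 = 0.003; n = 7 × 12 = 84 periods.
Annuity-PV factor × (1+i) = 74.376460; PMT = 15900 / 74.376460 = 213.7773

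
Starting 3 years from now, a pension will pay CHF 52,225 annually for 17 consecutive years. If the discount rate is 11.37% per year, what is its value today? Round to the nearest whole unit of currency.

CHF 310,960

PV at t=2 (ordinary 17-year annuity): 52225 × a(17|0.1137) = 52225 × 7.385202 = 385,692.1945
Discount back 2 years: 385,692.1945 × (1+0.1137)^(−2) = 385,692.1945 × 0.806239 = 310,959.9161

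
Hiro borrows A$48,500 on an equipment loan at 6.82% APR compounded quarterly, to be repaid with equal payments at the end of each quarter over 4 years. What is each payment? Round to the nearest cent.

A$3,489.10

Periodic rate i = 0.0682/4 = 0.01705; n = 4 × 4 = 16 periods.
Annuity-PV factor = 13.900438; PMT = 48500 / 13.900438 = 3,489.0987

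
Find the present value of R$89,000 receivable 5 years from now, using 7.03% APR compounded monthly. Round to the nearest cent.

R$62,687.49

With 12 periods per year: i = 0.00585833, n = 60.
Discount factor = (1+0.00585833)^(−60) = 0.704354; PV = 89,000 × 0.704354 = 62,687.4939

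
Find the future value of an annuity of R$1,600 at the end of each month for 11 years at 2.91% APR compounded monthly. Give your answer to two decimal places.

Periodic rate i = 0.0291/12 = 0.002425; n = 11 × 12 = 132 periods.
Accumulation factor s(132|0.002425) = 155.353362; FV = 1600 × 155.353362 = 248,565.3800

R$248,565.38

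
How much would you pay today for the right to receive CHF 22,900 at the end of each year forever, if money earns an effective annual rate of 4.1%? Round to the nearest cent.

PV = C/r = 22900/0.041 = 558,536.5854

CHF 558,536.59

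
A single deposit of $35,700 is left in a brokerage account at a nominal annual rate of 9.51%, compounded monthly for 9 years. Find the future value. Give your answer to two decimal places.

$83,736.67

Periodic rate i = 0.0951/12 = 0.007925; n = 9 × 12 = 108 periods.
FV = PV·(1+i)^n = 35,700 × 2.345565 = 83,736.6703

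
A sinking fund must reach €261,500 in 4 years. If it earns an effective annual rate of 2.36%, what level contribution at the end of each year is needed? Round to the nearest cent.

FV-annuity factor = 4.143841; PMT = 261500 / 4.143841 = 63,105.7034

€63,105.70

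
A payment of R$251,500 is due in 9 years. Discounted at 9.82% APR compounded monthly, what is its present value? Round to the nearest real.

Periodic rate i = 0.0982/12 = 0.00818333; n = 9 × 12 = 108 periods.
Discount factor = (1+0.00818333)^(−108) = 0.414699; PV = 251,500 × 0.414699 = 104,296.6869

R$104,297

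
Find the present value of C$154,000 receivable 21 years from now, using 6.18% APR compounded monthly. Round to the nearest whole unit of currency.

With 12 periods per year: i = 0.00515, n = 252.
PV = 154,000 / (1 + 0.00515)^252 = 154,000 / 3.649060 = 42,202.6497

C$42,203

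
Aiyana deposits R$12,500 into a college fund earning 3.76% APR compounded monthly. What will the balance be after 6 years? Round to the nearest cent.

R$15,657.91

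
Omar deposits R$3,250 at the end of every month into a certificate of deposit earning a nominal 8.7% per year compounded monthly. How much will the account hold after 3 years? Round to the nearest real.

R$133,141

Periodic rate i = 0.087/12 = 0.00725; n = 3 × 12 = 36 periods.
Accumulation factor s(36|0.00725) = 40.966325; FV = 3250 × 40.966325 = 133,140.5578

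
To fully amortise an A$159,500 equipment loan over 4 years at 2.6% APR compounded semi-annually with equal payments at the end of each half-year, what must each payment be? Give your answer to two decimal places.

With 2 periods per year: i = 0.013, n = 8.
Annuity-PV factor = 7.551577; PMT = 159500 / 7.551577 = 21,121.4161

A$21,121.42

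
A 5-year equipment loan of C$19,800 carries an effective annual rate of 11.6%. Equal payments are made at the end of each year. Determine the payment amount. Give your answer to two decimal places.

C$5,438.39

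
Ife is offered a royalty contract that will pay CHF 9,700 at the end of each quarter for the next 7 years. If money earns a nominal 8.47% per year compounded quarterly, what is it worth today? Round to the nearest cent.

Periodic rate i = 0.0847/4 = 0.021175; n = 7 × 4 = 28 periods.
PV = PMT · [1 − (1+i)^(−n)] / i = 9700 · 20.960846 = 203,320.2093

CHF 203,320.21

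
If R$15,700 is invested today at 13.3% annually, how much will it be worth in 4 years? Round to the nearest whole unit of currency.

R$25,871

FV = 15,700 × (1 + 0.133)^4 = 25,871.3619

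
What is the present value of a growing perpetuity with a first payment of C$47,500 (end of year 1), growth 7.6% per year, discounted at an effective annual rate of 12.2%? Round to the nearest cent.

C$1,032,608.70

PV = PMT / (i − g) = 47500 / (0.122 − 0.076) = 47500 / 0.046000 = 1,032,608.6957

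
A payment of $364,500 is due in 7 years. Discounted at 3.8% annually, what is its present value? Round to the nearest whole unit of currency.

PV = 364,500 / (1 + 0.038)^7 = 364,500 / 1.298319 = 280,747.6037

$280,748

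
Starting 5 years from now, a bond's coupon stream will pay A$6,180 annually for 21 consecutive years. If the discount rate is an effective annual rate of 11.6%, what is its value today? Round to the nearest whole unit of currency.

Value one period before first payment (t=4): 6180 × [1 − (1+0.116)^(−21)] / 0.116 = 6180 × 7.760501 = 47,959.8936
Discount back 4 years: 47,959.8936 × (1+0.116)^(−4) = 47,959.8936 × 0.644679 = 30,918.7147

A$30,919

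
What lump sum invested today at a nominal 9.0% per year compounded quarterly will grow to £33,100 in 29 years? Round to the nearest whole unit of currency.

With 4 periods per year: i = 0.0225, n = 116.
Discount factor = (1+0.0225)^(−116) = 0.075693; PV = 33,100 × 0.075693 = 2,505.4357

£2,505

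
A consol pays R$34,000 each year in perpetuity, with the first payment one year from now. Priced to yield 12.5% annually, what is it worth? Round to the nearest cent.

PV = PMT / i = 34000 / 0.125 = 272,000.0000

R$272,000.00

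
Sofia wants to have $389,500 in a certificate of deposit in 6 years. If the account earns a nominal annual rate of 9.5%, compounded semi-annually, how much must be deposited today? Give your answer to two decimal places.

$223,181.96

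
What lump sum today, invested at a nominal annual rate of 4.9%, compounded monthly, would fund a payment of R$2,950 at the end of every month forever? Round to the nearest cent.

Periodic rate i = 0.049/12 = 0.00408333.
PV = PMT / i = 2950 / 0.00408333 = 722,448.9796

R$722,448.98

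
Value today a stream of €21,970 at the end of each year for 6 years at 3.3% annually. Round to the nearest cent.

€117,841.32

Annuity factor a(6|0.033) = 5.363738; PV = 21970 × 5.363738 = 117,841.3168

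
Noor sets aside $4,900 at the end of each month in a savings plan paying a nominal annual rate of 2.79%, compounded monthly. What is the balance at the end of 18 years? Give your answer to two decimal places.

i = 0.0279/12 = 0.002325 per month; n = 18·12 = 216.
FV = PMT · [(1+i)^n − 1] / i = 4900 · 280.167556 = 1,372,821.0247

$1,372,821.02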